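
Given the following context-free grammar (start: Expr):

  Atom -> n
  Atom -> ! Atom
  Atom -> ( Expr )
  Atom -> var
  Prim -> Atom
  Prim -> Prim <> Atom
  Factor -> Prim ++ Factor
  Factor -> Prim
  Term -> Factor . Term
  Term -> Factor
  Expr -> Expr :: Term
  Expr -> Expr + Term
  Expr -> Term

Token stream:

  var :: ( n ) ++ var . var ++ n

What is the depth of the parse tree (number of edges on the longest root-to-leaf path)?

10

[Expr [Expr [Term [Factor [Prim [Atom var]]]]] :: [Term [Factor [Prim [Atom ( [Expr [Term [Factor [Prim [Atom n]]]]] )]] ++ [Factor [Prim [Atom var]]]] . [Term [Factor [Prim [Atom var]] ++ [Factor [Prim [Atom n]]]]]]]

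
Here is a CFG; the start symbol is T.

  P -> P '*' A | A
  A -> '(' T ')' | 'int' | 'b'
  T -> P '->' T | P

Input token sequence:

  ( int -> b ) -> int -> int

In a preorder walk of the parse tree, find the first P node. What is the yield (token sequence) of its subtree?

( int -> b )

[T [P [A ( [T [P [A int]] -> [T [P [A b]]]] )]] -> [T [P [A int]] -> [T [P [A int]]]]]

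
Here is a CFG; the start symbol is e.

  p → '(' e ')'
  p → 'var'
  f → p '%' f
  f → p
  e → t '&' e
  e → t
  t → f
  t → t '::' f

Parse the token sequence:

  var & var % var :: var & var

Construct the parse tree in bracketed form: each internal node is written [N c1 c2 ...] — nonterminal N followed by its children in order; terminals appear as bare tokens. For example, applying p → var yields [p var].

[e [t [f [p var]]] & [e [t [t [f [p var] % [f [p var]]]] :: [f [p var]]] & [e [t [f [p var]]]]]]

e
t & e
f & e
p & e
var & e
var & t & e
var & t :: f & e
var & f :: f & e
var & p % f :: f & e
var & var % f :: f & e
var & var % p :: f & e
var & var % var :: f & e
var & var % var :: p & e
var & var % var :: var & e
var & var % var :: var & t
var & var % var :: var & f
var & var % var :: var & p
var & var % var :: var & var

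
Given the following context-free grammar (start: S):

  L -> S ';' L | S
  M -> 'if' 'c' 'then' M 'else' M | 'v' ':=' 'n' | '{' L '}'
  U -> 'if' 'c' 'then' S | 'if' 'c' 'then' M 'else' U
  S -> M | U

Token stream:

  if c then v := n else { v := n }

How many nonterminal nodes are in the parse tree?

[S [M if c then [M v := n] else [M { [L [S [M v := n]]] }]]]

7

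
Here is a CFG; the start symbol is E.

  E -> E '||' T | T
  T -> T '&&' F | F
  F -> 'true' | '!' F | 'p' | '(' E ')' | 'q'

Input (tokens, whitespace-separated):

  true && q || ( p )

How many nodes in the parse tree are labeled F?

[E [E [T [T [F true]] && [F q]]] || [T [F ( [E [T [F p]]] )]]]

4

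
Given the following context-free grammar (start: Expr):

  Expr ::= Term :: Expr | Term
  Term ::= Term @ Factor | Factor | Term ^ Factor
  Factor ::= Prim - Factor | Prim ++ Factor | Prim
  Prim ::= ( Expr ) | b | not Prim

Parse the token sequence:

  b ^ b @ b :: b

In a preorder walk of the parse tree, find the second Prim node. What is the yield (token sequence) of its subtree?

[Expr [Term [Term [Term [Factor [Prim b]]] ^ [Factor [Prim b]]] @ [Factor [Prim b]]] :: [Expr [Term [Factor [Prim b]]]]]

b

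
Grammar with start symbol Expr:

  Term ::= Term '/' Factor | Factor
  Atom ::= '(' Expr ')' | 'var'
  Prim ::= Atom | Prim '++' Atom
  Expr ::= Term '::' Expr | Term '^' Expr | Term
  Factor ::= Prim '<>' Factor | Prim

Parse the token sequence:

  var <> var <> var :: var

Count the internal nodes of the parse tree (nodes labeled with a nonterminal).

[Expr [Term [Factor [Prim [Atom var]] <> [Factor [Prim [Atom var]] <> [Factor [Prim [Atom var]]]]]] :: [Expr [Term [Factor [Prim [Atom var]]]]]]

16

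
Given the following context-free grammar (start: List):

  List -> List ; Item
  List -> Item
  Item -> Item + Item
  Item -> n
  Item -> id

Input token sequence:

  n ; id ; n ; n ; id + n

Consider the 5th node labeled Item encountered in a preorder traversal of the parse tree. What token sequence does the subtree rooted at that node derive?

id + n

[List [List [List [List [List [Item n]] ; [Item id]] ; [Item n]] ; [Item n]] ; [Item [Item id] + [Item n]]]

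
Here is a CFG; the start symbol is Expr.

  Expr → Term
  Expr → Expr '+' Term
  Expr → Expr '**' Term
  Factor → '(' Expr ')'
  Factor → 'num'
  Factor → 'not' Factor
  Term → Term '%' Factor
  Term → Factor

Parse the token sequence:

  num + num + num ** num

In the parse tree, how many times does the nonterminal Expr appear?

4

[Expr [Expr [Expr [Expr [Term [Factor num]]] + [Term [Factor num]]] + [Term [Factor num]]] ** [Term [Factor num]]]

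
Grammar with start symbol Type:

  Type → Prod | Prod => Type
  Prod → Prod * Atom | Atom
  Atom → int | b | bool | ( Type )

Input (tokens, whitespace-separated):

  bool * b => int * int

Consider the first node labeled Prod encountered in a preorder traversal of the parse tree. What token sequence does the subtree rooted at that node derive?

bool * b

[Type [Prod [Prod [Atom bool]] * [Atom b]] => [Type [Prod [Prod [Atom int]] * [Atom int]]]]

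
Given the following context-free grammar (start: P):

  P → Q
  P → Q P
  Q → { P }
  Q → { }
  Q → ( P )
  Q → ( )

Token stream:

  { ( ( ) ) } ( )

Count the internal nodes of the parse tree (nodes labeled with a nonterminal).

8

[P [Q { [P [Q ( [P [Q ( )]] )]] }] [P [Q ( )]]]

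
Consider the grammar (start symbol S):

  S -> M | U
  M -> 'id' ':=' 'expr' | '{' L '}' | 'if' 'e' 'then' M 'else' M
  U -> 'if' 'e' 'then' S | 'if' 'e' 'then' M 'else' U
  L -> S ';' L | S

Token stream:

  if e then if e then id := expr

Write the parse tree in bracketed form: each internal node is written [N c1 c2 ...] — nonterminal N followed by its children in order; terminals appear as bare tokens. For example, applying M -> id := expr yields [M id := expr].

S
U
if e then S
if e then U
if e then if e then S
if e then if e then M
if e then if e then id := expr

[S [U if e then [S [U if e then [S [M id := expr]]]]]]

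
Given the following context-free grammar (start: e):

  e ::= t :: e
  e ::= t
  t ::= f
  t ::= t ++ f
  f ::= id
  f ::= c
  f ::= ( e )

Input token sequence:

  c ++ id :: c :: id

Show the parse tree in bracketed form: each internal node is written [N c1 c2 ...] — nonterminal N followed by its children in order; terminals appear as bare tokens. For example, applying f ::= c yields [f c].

[e [t [t [f c]] ++ [f id]] :: [e [t [f c]] :: [e [t [f id]]]]]

e
t :: e
t ++ f :: e
f ++ f :: e
c ++ f :: e
c ++ id :: e
c ++ id :: t :: e
c ++ id :: f :: e
c ++ id :: c :: e
c ++ id :: c :: t
c ++ id :: c :: f
c ++ id :: c :: id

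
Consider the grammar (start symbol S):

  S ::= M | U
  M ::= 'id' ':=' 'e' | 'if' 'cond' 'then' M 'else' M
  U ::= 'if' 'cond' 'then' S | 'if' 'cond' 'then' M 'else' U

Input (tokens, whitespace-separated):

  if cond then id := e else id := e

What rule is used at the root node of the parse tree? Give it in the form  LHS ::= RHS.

[S [M if cond then [M id := e] else [M id := e]]]

S ::= M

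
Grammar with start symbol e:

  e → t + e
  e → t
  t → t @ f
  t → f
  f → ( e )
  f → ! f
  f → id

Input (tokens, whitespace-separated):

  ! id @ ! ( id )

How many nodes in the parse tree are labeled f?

[e [t [t [f ! [f id]]] @ [f ! [f ( [e [t [f id]]] )]]]]

5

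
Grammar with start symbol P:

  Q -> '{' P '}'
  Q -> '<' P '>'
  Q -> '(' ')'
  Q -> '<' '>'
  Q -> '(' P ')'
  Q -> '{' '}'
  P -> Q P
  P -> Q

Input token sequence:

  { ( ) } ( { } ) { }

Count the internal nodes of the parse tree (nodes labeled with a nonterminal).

[P [Q { [P [Q ( )]] }] [P [Q ( [P [Q { }]] )] [P [Q { }]]]]

10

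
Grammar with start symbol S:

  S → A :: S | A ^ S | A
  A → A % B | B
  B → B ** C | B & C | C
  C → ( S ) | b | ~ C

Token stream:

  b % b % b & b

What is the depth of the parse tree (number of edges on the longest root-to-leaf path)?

6

[S [A [A [A [B [C b]]] % [B [C b]]] % [B [B [C b]] & [C b]]]]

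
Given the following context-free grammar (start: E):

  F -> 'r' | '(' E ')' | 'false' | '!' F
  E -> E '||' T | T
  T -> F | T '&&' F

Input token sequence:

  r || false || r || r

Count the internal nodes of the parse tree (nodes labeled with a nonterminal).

12

[E [E [E [E [T [F r]]] || [T [F false]]] || [T [F r]]] || [T [F r]]]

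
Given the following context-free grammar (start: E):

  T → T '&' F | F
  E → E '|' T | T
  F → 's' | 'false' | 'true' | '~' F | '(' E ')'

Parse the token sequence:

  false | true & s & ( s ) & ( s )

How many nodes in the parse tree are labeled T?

[E [E [T [F false]]] | [T [T [T [T [F true]] & [F s]] & [F ( [E [T [F s]]] )]] & [F ( [E [T [F s]]] )]]]

7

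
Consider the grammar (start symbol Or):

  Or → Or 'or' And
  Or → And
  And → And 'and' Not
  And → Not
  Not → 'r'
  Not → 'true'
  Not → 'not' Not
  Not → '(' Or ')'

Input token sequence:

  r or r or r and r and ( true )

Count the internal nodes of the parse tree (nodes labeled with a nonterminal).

[Or [Or [Or [And [Not r]]] or [And [Not r]]] or [And [And [And [Not r]] and [Not r]] and [Not ( [Or [And [Not true]]] )]]]

16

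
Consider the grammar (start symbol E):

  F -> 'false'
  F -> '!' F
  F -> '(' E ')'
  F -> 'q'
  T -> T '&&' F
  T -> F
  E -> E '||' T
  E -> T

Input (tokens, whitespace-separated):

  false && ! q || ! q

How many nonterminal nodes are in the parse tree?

[E [E [T [T [F false]] && [F ! [F q]]]] || [T [F ! [F q]]]]

10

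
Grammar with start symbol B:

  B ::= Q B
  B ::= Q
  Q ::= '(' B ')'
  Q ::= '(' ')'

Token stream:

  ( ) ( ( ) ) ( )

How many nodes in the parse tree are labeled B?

[B [Q ( )] [B [Q ( [B [Q ( )]] )] [B [Q ( )]]]]

4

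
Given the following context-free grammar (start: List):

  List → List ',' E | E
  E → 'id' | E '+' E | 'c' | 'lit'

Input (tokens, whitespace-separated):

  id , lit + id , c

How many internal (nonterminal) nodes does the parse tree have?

[List [List [List [E id]] , [E [E lit] + [E id]]] , [E c]]

8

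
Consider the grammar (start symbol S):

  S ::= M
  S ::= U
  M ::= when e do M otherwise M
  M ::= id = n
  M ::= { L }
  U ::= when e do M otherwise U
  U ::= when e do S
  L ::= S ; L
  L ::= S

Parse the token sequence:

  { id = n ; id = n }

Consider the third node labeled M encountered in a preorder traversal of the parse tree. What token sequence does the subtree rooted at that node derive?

id = n

[S [M { [L [S [M id = n]] ; [L [S [M id = n]]]] }]]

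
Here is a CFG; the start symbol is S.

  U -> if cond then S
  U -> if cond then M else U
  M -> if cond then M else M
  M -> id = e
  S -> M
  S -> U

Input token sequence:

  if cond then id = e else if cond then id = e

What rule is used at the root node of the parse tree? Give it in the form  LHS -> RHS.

S -> U

[S [U if cond then [M id = e] else [U if cond then [S [M id = e]]]]]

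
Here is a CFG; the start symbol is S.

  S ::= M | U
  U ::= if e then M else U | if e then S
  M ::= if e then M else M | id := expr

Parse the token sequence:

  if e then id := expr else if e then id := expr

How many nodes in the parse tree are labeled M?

2

[S [U if e then [M id := expr] else [U if e then [S [M id := expr]]]]]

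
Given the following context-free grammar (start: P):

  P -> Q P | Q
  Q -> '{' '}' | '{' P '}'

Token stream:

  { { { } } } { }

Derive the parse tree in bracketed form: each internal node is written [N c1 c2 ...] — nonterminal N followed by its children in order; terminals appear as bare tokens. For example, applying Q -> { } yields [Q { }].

P
Q P
{ P } P
{ Q } P
{ { P } } P
{ { Q } } P
{ { { } } } P
{ { { } } } Q
{ { { } } } { }

[P [Q { [P [Q { [P [Q { }]] }]] }] [P [Q { }]]]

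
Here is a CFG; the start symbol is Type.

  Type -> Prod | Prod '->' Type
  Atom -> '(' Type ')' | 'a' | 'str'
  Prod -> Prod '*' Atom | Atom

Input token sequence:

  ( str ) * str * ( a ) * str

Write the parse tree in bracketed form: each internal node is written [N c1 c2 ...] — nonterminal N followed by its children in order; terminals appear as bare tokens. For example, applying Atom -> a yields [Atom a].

[Type [Prod [Prod [Prod [Prod [Atom ( [Type [Prod [Atom str]]] )]] * [Atom str]] * [Atom ( [Type [Prod [Atom a]]] )]] * [Atom str]]]

Type
Prod
Prod * Atom
Prod * Atom * Atom
Prod * Atom * Atom * Atom
Atom * Atom * Atom * Atom
( Type ) * Atom * Atom * Atom
( Prod ) * Atom * Atom * Atom
( Atom ) * Atom * Atom * Atom
( str ) * Atom * Atom * Atom
( str ) * str * Atom * Atom
( str ) * str * ( Type ) * Atom
( str ) * str * ( Prod ) * Atom
( str ) * str * ( Atom ) * Atom
( str ) * str * ( a ) * Atom
( str ) * str * ( a ) * str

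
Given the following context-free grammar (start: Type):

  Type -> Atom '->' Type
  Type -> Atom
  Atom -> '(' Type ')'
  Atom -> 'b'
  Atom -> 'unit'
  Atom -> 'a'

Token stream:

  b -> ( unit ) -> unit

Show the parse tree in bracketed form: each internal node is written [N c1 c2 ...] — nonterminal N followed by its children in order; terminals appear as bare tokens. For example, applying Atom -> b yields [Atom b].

[Type [Atom b] -> [Type [Atom ( [Type [Atom unit]] )] -> [Type [Atom unit]]]]

Type
Atom -> Type
b -> Type
b -> Atom -> Type
b -> ( Type ) -> Type
b -> ( Atom ) -> Type
b -> ( unit ) -> Type
b -> ( unit ) -> Atom
b -> ( unit ) -> unit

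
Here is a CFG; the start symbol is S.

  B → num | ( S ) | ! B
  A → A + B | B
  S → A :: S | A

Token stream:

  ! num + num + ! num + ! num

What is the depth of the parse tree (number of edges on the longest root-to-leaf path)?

7

[S [A [A [A [A [B ! [B num]]] + [B num]] + [B ! [B num]]] + [B ! [B num]]]]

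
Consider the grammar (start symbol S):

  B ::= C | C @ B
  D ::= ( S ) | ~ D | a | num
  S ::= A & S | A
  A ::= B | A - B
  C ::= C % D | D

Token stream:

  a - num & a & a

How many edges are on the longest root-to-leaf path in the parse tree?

[S [A [A [B [C [D a]]]] - [B [C [D num]]]] & [S [A [B [C [D a]]]] & [S [A [B [C [D a]]]]]]]

7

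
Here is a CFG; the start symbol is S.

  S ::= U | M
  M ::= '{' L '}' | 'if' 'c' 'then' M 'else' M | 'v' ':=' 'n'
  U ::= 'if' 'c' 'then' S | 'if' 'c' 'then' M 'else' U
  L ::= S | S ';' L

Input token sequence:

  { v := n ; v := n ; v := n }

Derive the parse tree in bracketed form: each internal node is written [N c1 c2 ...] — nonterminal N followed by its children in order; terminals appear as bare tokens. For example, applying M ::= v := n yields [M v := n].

S
M
{ L }
{ S ; L }
{ M ; L }
{ v := n ; L }
{ v := n ; S ; L }
{ v := n ; M ; L }
{ v := n ; v := n ; L }
{ v := n ; v := n ; S }
{ v := n ; v := n ; M }
{ v := n ; v := n ; v := n }

[S [M { [L [S [M v := n]] ; [L [S [M v := n]] ; [L [S [M v := n]]]]] }]]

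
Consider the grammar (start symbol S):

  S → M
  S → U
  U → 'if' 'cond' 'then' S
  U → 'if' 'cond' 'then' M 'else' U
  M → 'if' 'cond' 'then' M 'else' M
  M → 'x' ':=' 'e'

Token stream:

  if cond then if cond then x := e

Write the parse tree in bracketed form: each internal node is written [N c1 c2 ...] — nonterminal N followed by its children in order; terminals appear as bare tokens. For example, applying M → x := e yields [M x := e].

[S [U if cond then [S [U if cond then [S [M x := e]]]]]]

S
U
if cond then S
if cond then U
if cond then if cond then S
if cond then if cond then M
if cond then if cond then x := e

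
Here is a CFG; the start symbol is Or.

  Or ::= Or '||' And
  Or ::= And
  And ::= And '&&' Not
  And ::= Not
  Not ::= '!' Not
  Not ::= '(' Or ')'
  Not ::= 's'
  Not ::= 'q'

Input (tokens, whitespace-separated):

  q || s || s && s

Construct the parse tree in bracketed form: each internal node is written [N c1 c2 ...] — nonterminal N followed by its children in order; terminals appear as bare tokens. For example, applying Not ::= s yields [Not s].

[Or [Or [Or [And [Not q]]] || [And [Not s]]] || [And [And [Not s]] && [Not s]]]

Or
Or || And
Or || And || And
And || And || And
Not || And || And
q || And || And
q || Not || And
q || s || And
q || s || And && Not
q || s || Not && Not
q || s || s && Not
q || s || s && s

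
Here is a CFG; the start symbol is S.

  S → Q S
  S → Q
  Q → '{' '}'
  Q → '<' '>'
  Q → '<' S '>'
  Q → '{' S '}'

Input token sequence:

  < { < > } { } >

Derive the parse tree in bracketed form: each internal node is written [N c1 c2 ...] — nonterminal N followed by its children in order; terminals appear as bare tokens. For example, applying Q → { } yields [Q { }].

S
Q
< S >
< Q S >
< { S } S >
< { Q } S >
< { < > } S >
< { < > } Q >
< { < > } { } >

[S [Q < [S [Q { [S [Q < >]] }] [S [Q { }]]] >]]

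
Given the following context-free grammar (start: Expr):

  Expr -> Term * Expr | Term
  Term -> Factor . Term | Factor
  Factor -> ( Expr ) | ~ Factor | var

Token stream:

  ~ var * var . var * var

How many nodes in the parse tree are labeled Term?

[Expr [Term [Factor ~ [Factor var]]] * [Expr [Term [Factor var] . [Term [Factor var]]] * [Expr [Term [Factor var]]]]]

4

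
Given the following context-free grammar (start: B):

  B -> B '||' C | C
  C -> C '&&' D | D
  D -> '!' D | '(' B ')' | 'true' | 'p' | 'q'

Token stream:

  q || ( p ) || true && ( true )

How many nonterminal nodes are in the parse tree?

[B [B [B [C [D q]]] || [C [D ( [B [C [D p]]] )]]] || [C [C [D true]] && [D ( [B [C [D true]]] )]]]

17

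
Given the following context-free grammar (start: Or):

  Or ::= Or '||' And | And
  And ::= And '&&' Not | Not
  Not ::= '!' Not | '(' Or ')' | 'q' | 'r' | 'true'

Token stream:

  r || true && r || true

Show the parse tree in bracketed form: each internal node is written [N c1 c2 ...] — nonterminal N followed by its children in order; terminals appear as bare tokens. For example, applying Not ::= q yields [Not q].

Or
Or || And
Or || And || And
And || And || And
Not || And || And
r || And || And
r || And && Not || And
r || Not && Not || And
r || true && Not || And
r || true && r || And
r || true && r || Not
r || true && r || true

[Or [Or [Or [And [Not r]]] || [And [And [Not true]] && [Not r]]] || [And [Not true]]]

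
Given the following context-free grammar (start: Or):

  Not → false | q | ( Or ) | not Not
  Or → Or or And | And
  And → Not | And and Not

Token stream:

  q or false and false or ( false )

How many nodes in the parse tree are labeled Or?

[Or [Or [Or [And [Not q]]] or [And [And [Not false]] and [Not false]]] or [And [Not ( [Or [And [Not false]]] )]]]

4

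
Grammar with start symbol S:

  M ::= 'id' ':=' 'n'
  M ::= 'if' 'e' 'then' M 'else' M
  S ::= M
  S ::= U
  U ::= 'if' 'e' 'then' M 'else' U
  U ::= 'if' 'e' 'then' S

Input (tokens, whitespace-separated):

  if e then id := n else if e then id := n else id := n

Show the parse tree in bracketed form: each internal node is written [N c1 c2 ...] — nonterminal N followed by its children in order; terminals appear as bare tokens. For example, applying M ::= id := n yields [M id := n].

S
M
if e then M else M
if e then id := n else M
if e then id := n else if e then M else M
if e then id := n else if e then id := n else M
if e then id := n else if e then id := n else id := n

[S [M if e then [M id := n] else [M if e then [M id := n] else [M id := n]]]]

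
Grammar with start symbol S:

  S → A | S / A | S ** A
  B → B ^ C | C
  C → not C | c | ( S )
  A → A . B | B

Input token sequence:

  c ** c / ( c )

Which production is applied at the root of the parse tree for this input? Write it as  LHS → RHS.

S → S / A

[S [S [S [A [B [C c]]]] ** [A [B [C c]]]] / [A [B [C ( [S [A [B [C c]]]] )]]]]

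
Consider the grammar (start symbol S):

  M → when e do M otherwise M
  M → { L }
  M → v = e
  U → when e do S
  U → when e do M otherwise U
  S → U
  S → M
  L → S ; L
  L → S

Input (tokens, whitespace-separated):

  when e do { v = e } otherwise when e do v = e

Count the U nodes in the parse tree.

2

[S [U when e do [M { [L [S [M v = e]]] }] otherwise [U when e do [S [M v = e]]]]]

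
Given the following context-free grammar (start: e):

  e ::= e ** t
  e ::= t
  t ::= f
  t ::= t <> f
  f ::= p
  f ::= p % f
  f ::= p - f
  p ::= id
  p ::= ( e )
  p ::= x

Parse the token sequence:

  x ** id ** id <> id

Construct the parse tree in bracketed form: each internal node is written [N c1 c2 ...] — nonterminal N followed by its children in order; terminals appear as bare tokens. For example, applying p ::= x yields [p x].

[e [e [e [t [f [p x]]]] ** [t [f [p id]]]] ** [t [t [f [p id]]] <> [f [p id]]]]

e
e ** t
e ** t ** t
t ** t ** t
f ** t ** t
p ** t ** t
x ** t ** t
x ** f ** t
x ** p ** t
x ** id ** t
x ** id ** t <> f
x ** id ** f <> f
x ** id ** p <> f
x ** id ** id <> f
x ** id ** id <> p
x ** id ** id <> id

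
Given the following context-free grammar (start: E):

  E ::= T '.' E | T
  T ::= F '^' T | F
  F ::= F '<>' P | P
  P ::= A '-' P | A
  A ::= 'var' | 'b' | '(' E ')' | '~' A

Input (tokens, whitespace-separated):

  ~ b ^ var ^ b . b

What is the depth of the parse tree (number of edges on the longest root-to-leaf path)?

[E [T [F [P [A ~ [A b]]]] ^ [T [F [P [A var]]] ^ [T [F [P [A b]]]]]] . [E [T [F [P [A b]]]]]]

7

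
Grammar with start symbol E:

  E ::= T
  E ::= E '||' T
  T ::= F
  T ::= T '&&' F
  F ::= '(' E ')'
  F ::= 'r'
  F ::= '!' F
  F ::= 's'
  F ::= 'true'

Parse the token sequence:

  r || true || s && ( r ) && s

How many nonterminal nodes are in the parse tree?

16

[E [E [E [T [F r]]] || [T [F true]]] || [T [T [T [F s]] && [F ( [E [T [F r]]] )]] && [F s]]]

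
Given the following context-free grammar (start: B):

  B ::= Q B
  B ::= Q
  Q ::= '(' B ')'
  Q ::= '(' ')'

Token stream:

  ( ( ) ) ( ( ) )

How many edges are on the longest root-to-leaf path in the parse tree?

5

[B [Q ( [B [Q ( )]] )] [B [Q ( [B [Q ( )]] )]]]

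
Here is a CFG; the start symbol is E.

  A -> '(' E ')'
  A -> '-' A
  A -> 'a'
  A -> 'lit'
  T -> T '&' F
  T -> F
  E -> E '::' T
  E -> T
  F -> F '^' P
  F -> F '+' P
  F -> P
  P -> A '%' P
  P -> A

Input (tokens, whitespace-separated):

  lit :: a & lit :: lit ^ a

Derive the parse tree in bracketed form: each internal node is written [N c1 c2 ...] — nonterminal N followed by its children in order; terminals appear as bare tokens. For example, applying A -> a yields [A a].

[E [E [E [T [F [P [A lit]]]]] :: [T [T [F [P [A a]]]] & [F [P [A lit]]]]] :: [T [F [F [P [A lit]]] ^ [P [A a]]]]]

E
E :: T
E :: T :: T
T :: T :: T
F :: T :: T
P :: T :: T
A :: T :: T
lit :: T :: T
lit :: T & F :: T
lit :: F & F :: T
lit :: P & F :: T
lit :: A & F :: T
lit :: a & F :: T
lit :: a & P :: T
lit :: a & A :: T
lit :: a & lit :: T
lit :: a & lit :: F
lit :: a & lit :: F ^ P
lit :: a & lit :: P ^ P
lit :: a & lit :: A ^ P
lit :: a & lit :: lit ^ P
lit :: a & lit :: lit ^ A
lit :: a & lit :: lit ^ a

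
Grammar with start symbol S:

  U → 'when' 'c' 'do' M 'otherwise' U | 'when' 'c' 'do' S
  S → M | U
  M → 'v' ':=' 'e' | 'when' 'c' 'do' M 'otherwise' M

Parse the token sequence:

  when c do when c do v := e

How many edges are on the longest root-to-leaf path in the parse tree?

[S [U when c do [S [U when c do [S [M v := e]]]]]]

6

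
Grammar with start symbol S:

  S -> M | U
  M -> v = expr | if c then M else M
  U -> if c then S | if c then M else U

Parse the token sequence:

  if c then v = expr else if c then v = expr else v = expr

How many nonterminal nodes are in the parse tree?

6

[S [M if c then [M v = expr] else [M if c then [M v = expr] else [M v = expr]]]]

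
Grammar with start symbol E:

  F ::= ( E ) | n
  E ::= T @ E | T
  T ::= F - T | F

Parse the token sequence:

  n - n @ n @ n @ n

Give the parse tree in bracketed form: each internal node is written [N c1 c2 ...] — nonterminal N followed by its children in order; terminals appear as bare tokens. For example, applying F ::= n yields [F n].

E
T @ E
F - T @ E
n - T @ E
n - F @ E
n - n @ E
n - n @ T @ E
n - n @ F @ E
n - n @ n @ E
n - n @ n @ T @ E
n - n @ n @ F @ E
n - n @ n @ n @ E
n - n @ n @ n @ T
n - n @ n @ n @ F
n - n @ n @ n @ n

[E [T [F n] - [T [F n]]] @ [E [T [F n]] @ [E [T [F n]] @ [E [T [F n]]]]]]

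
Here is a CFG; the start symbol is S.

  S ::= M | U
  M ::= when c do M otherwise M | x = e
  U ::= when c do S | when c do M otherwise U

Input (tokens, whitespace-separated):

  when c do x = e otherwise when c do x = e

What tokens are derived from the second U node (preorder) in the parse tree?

[S [U when c do [M x = e] otherwise [U when c do [S [M x = e]]]]]

when c do x = e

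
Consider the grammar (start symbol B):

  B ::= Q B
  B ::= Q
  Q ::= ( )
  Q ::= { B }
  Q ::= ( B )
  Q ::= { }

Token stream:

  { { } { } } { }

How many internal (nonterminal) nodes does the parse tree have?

[B [Q { [B [Q { }] [B [Q { }]]] }] [B [Q { }]]]

8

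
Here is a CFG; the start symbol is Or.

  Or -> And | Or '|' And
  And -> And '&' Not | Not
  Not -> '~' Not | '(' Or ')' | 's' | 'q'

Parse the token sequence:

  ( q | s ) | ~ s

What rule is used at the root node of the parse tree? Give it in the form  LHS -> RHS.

[Or [Or [And [Not ( [Or [Or [And [Not q]]] | [And [Not s]]] )]]] | [And [Not ~ [Not s]]]]

Or -> Or '|' And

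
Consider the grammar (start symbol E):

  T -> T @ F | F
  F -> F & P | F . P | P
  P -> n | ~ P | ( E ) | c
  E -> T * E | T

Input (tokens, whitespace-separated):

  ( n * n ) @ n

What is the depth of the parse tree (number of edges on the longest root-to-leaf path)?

10

[E [T [T [F [P ( [E [T [F [P n]]] * [E [T [F [P n]]]]] )]]] @ [F [P n]]]]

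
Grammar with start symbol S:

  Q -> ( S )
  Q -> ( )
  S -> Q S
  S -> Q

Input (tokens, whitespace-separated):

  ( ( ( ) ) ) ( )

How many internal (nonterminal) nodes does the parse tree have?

8

[S [Q ( [S [Q ( [S [Q ( )]] )]] )] [S [Q ( )]]]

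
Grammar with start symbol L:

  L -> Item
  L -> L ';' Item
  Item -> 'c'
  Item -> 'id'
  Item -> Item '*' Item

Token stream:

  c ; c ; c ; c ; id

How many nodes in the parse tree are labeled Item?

5

[L [L [L [L [L [Item c]] ; [Item c]] ; [Item c]] ; [Item c]] ; [Item id]]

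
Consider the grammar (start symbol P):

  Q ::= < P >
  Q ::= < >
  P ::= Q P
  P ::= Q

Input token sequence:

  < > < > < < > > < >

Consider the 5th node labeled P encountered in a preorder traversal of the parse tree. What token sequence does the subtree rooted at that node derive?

[P [Q < >] [P [Q < >] [P [Q < [P [Q < >]] >] [P [Q < >]]]]]

< >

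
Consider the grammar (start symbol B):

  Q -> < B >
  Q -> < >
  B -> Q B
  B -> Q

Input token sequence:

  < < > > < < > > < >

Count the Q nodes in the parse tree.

[B [Q < [B [Q < >]] >] [B [Q < [B [Q < >]] >] [B [Q < >]]]]

5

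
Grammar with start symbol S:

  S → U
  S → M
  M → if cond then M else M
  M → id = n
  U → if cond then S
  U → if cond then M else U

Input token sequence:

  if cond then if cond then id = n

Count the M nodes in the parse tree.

[S [U if cond then [S [U if cond then [S [M id = n]]]]]]

1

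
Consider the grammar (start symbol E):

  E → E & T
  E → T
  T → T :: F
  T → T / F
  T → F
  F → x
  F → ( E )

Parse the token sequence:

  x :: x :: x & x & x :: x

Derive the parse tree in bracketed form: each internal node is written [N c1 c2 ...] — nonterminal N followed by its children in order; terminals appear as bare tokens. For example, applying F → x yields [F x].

[E [E [E [T [T [T [F x]] :: [F x]] :: [F x]]] & [T [F x]]] & [T [T [F x]] :: [F x]]]

E
E & T
E & T & T
T & T & T
T :: F & T & T
T :: F :: F & T & T
F :: F :: F & T & T
x :: F :: F & T & T
x :: x :: F & T & T
x :: x :: x & T & T
x :: x :: x & F & T
x :: x :: x & x & T
x :: x :: x & x & T :: F
x :: x :: x & x & F :: F
x :: x :: x & x & x :: F
x :: x :: x & x & x :: x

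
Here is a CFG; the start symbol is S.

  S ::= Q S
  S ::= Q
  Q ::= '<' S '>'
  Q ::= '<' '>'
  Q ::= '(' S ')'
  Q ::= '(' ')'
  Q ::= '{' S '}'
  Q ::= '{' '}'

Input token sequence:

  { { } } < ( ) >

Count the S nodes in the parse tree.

[S [Q { [S [Q { }]] }] [S [Q < [S [Q ( )]] >]]]

4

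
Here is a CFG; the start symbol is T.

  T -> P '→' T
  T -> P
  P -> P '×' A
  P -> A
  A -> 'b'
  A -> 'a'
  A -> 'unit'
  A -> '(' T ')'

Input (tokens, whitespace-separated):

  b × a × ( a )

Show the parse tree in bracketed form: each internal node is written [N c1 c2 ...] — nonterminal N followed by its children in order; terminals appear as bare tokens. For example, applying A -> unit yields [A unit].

[T [P [P [P [A b]] × [A a]] × [A ( [T [P [A a]]] )]]]

T
P
P × A
P × A × A
A × A × A
b × A × A
b × a × A
b × a × ( T )
b × a × ( P )
b × a × ( A )
b × a × ( a )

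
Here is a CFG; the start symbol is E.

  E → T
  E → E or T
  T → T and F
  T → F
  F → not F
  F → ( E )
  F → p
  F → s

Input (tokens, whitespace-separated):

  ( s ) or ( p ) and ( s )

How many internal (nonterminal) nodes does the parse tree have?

17

[E [E [T [F ( [E [T [F s]]] )]]] or [T [T [F ( [E [T [F p]]] )]] and [F ( [E [T [F s]]] )]]]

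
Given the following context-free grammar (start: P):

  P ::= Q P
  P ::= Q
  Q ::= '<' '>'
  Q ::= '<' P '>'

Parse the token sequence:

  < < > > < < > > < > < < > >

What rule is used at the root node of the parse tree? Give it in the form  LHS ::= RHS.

[P [Q < [P [Q < >]] >] [P [Q < [P [Q < >]] >] [P [Q < >] [P [Q < [P [Q < >]] >]]]]]

P ::= Q P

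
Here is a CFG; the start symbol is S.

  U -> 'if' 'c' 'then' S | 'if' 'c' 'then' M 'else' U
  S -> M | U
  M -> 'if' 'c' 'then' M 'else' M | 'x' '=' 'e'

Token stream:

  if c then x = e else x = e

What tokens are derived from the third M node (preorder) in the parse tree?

[S [M if c then [M x = e] else [M x = e]]]

x = e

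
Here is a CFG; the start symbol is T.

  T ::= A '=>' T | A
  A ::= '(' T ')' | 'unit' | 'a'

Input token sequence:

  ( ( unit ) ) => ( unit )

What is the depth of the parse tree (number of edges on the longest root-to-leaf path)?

[T [A ( [T [A ( [T [A unit]] )]] )] => [T [A ( [T [A unit]] )]]]

6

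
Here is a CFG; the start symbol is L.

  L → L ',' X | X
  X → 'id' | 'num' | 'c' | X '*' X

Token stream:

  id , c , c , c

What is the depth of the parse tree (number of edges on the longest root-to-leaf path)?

[L [L [L [L [X id]] , [X c]] , [X c]] , [X c]]

5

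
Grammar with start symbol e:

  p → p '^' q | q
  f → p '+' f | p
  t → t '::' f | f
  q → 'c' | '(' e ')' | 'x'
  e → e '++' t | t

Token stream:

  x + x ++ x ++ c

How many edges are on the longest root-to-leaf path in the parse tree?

8

[e [e [e [t [f [p [q x]] + [f [p [q x]]]]]] ++ [t [f [p [q x]]]]] ++ [t [f [p [q c]]]]]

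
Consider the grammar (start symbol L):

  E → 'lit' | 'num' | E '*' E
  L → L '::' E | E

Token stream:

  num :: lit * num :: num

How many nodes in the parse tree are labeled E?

5

[L [L [L [E num]] :: [E [E lit] * [E num]]] :: [E num]]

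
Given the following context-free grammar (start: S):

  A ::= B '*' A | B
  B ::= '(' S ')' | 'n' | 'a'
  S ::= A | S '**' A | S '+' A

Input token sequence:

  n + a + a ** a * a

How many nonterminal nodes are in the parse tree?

[S [S [S [S [A [B n]]] + [A [B a]]] + [A [B a]]] ** [A [B a] * [A [B a]]]]

14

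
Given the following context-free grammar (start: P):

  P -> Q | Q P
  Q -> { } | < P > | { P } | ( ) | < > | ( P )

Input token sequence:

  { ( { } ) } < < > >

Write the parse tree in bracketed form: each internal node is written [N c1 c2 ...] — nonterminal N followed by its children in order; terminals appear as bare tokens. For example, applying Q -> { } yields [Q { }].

[P [Q { [P [Q ( [P [Q { }]] )]] }] [P [Q < [P [Q < >]] >]]]

P
Q P
{ P } P
{ Q } P
{ ( P ) } P
{ ( Q ) } P
{ ( { } ) } P
{ ( { } ) } Q
{ ( { } ) } < P >
{ ( { } ) } < Q >
{ ( { } ) } < < > >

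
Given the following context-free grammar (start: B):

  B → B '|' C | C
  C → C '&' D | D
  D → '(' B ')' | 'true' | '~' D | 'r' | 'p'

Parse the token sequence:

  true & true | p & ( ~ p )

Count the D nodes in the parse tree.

6

[B [B [C [C [D true]] & [D true]]] | [C [C [D p]] & [D ( [B [C [D ~ [D p]]]] )]]]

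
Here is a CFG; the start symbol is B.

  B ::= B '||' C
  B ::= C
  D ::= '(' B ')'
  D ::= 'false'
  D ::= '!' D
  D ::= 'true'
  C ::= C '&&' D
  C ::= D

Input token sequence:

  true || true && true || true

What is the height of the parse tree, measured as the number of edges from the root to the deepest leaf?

5

[B [B [B [C [D true]]] || [C [C [D true]] && [D true]]] || [C [D true]]]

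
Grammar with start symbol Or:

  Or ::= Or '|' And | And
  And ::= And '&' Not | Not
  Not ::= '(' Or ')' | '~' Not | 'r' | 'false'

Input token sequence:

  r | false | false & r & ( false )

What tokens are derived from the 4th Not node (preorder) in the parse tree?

r

[Or [Or [Or [And [Not r]]] | [And [Not false]]] | [And [And [And [Not false]] & [Not r]] & [Not ( [Or [And [Not false]]] )]]]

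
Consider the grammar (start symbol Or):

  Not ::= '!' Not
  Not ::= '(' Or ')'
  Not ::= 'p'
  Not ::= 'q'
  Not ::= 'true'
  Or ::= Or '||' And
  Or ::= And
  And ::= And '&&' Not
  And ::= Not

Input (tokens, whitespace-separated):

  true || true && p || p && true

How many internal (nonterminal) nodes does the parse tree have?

[Or [Or [Or [And [Not true]]] || [And [And [Not true]] && [Not p]]] || [And [And [Not p]] && [Not true]]]

13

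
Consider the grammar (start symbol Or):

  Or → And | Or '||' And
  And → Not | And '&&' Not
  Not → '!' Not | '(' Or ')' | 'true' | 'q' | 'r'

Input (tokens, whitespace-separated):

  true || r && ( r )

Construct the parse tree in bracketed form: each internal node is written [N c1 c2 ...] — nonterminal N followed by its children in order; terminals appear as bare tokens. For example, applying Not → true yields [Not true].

[Or [Or [And [Not true]]] || [And [And [Not r]] && [Not ( [Or [And [Not r]]] )]]]

Or
Or || And
And || And
Not || And
true || And
true || And && Not
true || Not && Not
true || r && Not
true || r && ( Or )
true || r && ( And )
true || r && ( Not )
true || r && ( r )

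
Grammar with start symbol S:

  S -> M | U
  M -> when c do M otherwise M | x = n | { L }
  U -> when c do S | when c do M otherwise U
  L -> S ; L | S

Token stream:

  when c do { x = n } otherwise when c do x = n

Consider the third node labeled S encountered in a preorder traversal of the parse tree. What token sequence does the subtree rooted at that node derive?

[S [U when c do [M { [L [S [M x = n]]] }] otherwise [U when c do [S [M x = n]]]]]

x = n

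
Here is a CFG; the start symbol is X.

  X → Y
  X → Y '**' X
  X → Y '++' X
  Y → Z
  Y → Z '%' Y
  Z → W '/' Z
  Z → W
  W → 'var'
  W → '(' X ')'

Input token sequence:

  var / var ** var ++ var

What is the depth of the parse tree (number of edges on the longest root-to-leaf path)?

6

[X [Y [Z [W var] / [Z [W var]]]] ** [X [Y [Z [W var]]] ++ [X [Y [Z [W var]]]]]]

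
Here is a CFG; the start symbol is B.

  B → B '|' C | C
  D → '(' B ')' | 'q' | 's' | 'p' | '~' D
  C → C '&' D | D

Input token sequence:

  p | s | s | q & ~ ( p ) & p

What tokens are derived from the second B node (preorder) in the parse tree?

[B [B [B [B [C [D p]]] | [C [D s]]] | [C [D s]]] | [C [C [C [D q]] & [D ~ [D ( [B [C [D p]]] )]]] & [D p]]]

p | s | s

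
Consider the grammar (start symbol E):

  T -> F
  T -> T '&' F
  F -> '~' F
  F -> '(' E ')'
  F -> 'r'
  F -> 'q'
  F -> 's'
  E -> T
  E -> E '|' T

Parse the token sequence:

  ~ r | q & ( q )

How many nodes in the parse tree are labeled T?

4

[E [E [T [F ~ [F r]]]] | [T [T [F q]] & [F ( [E [T [F q]]] )]]]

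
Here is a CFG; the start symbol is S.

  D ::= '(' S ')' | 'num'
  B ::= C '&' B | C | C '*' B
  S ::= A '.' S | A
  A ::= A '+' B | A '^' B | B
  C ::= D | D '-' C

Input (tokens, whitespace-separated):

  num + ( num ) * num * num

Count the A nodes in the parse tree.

[S [A [A [B [C [D num]]]] + [B [C [D ( [S [A [B [C [D num]]]]] )]] * [B [C [D num]] * [B [C [D num]]]]]]]

3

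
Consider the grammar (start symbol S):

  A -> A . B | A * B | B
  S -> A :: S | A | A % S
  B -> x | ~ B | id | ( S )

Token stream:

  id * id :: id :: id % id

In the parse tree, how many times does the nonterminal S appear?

[S [A [A [B id]] * [B id]] :: [S [A [B id]] :: [S [A [B id]] % [S [A [B id]]]]]]

4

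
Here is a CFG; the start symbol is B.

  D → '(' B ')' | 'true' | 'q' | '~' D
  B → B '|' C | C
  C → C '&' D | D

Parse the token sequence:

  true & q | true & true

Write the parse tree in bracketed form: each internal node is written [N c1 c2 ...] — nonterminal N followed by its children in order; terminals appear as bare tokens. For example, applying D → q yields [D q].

[B [B [C [C [D true]] & [D q]]] | [C [C [D true]] & [D true]]]

B
B | C
C | C
C & D | C
D & D | C
true & D | C
true & q | C
true & q | C & D
true & q | D & D
true & q | true & D
true & q | true & true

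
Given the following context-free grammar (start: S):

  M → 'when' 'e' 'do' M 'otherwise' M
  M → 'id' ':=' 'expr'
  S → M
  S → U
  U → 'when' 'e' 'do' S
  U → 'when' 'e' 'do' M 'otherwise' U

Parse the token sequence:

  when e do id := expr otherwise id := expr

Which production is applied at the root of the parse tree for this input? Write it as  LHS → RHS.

S → M

[S [M when e do [M id := expr] otherwise [M id := expr]]]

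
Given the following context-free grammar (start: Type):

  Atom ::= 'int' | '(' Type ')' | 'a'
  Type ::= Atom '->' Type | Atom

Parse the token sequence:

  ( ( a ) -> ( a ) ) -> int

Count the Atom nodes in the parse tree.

[Type [Atom ( [Type [Atom ( [Type [Atom a]] )] -> [Type [Atom ( [Type [Atom a]] )]]] )] -> [Type [Atom int]]]

6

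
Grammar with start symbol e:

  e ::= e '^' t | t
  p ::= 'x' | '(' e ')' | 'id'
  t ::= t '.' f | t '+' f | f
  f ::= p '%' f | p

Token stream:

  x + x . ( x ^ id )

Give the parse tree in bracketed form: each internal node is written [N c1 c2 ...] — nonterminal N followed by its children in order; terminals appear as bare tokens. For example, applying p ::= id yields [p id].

e
t
t . f
t + f . f
f + f . f
p + f . f
x + f . f
x + p . f
x + x . f
x + x . p
x + x . ( e )
x + x . ( e ^ t )
x + x . ( t ^ t )
x + x . ( f ^ t )
x + x . ( p ^ t )
x + x . ( x ^ t )
x + x . ( x ^ f )
x + x . ( x ^ p )
x + x . ( x ^ id )

[e [t [t [t [f [p x]]] + [f [p x]]] . [f [p ( [e [e [t [f [p x]]]] ^ [t [f [p id]]]] )]]]]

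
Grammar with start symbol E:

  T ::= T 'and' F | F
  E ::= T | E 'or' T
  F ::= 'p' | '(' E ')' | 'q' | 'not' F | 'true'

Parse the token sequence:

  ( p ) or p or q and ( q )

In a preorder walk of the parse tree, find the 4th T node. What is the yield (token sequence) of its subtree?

q and ( q )

[E [E [E [T [F ( [E [T [F p]]] )]]] or [T [F p]]] or [T [T [F q]] and [F ( [E [T [F q]]] )]]]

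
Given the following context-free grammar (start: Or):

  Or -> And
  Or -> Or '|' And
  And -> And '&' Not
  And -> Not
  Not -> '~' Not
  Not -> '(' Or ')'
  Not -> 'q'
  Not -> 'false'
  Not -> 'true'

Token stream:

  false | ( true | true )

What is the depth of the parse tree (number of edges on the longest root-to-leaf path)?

[Or [Or [And [Not false]]] | [And [Not ( [Or [Or [And [Not true]]] | [And [Not true]]] )]]]

7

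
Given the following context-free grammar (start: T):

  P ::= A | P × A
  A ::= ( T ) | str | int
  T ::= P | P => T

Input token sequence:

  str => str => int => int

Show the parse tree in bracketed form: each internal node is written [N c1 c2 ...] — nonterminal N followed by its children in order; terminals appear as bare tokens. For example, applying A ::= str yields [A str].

T
P => T
A => T
str => T
str => P => T
str => A => T
str => str => T
str => str => P => T
str => str => A => T
str => str => int => T
str => str => int => P
str => str => int => A
str => str => int => int

[T [P [A str]] => [T [P [A str]] => [T [P [A int]] => [T [P [A int]]]]]]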